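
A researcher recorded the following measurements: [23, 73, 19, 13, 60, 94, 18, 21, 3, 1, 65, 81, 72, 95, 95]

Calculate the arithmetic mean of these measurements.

48.8667

Step 1: Sum all values: 23 + 73 + 19 + 13 + 60 + 94 + 18 + 21 + 3 + 1 + 65 + 81 + 72 + 95 + 95 = 733
Step 2: Count the number of values: n = 15
Step 3: Mean = sum / n = 733 / 15 = 48.8667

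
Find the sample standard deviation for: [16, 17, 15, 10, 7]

4.3012

Step 1: Compute the mean: 13
Step 2: Sum of squared deviations from the mean: 74
Step 3: Sample variance = 74 / 4 = 18.5
Step 4: Standard deviation = sqrt(18.5) = 4.3012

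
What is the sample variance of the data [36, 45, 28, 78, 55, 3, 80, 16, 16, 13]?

734.8889

Step 1: Compute the mean: (36 + 45 + 28 + 78 + 55 + 3 + 80 + 16 + 16 + 13) / 10 = 37
Step 2: Compute squared deviations from the mean:
  (36 - 37)^2 = 1
  (45 - 37)^2 = 64
  (28 - 37)^2 = 81
  (78 - 37)^2 = 1681
  (55 - 37)^2 = 324
  (3 - 37)^2 = 1156
  (80 - 37)^2 = 1849
  (16 - 37)^2 = 441
  (16 - 37)^2 = 441
  (13 - 37)^2 = 576
Step 3: Sum of squared deviations = 6614
Step 4: Sample variance = 6614 / 9 = 734.8889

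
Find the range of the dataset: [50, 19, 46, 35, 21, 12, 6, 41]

44

Step 1: Identify the maximum value: max = 50
Step 2: Identify the minimum value: min = 6
Step 3: Range = max - min = 50 - 6 = 44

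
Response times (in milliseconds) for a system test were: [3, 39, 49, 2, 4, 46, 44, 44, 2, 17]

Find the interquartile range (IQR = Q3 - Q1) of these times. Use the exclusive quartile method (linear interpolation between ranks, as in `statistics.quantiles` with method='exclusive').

41.75

Step 1: Sort the data: [2, 2, 3, 4, 17, 39, 44, 44, 46, 49]
Step 2: n = 10
Step 3: Using the exclusive quartile method:
  Q1 = 2.75
  Q2 (median) = 28
  Q3 = 44.5
  IQR = Q3 - Q1 = 44.5 - 2.75 = 41.75
Step 4: IQR = 41.75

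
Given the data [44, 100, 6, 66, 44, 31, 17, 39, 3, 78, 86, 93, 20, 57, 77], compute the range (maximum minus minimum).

97

Step 1: Identify the maximum value: max = 100
Step 2: Identify the minimum value: min = 3
Step 3: Range = max - min = 100 - 3 = 97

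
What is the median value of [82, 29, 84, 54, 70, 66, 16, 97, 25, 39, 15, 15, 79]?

54

Step 1: Sort the data in ascending order: [15, 15, 16, 25, 29, 39, 54, 66, 70, 79, 82, 84, 97]
Step 2: The number of values is n = 13.
Step 3: Since n is odd, the median is the middle value at position 7: 54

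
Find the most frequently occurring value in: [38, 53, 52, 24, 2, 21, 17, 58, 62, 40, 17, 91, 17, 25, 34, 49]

17

Step 1: Count the frequency of each value:
  2: appears 1 time(s)
  17: appears 3 time(s)
  21: appears 1 time(s)
  24: appears 1 time(s)
  25: appears 1 time(s)
  34: appears 1 time(s)
  38: appears 1 time(s)
  40: appears 1 time(s)
  49: appears 1 time(s)
  52: appears 1 time(s)
  53: appears 1 time(s)
  58: appears 1 time(s)
  62: appears 1 time(s)
  91: appears 1 time(s)
Step 2: The value 17 appears most frequently (3 times).
Step 3: Mode = 17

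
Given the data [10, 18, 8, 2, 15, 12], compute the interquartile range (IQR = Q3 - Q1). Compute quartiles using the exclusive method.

9.25

Step 1: Sort the data: [2, 8, 10, 12, 15, 18]
Step 2: n = 6
Step 3: Using the exclusive quartile method:
  Q1 = 6.5
  Q2 (median) = 11
  Q3 = 15.75
  IQR = Q3 - Q1 = 15.75 - 6.5 = 9.25
Step 4: IQR = 9.25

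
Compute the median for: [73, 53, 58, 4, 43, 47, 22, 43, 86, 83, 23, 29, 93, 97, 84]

53

Step 1: Sort the data in ascending order: [4, 22, 23, 29, 43, 43, 47, 53, 58, 73, 83, 84, 86, 93, 97]
Step 2: The number of values is n = 15.
Step 3: Since n is odd, the median is the middle value at position 8: 53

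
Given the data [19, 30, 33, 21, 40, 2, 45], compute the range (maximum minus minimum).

43

Step 1: Identify the maximum value: max = 45
Step 2: Identify the minimum value: min = 2
Step 3: Range = max - min = 45 - 2 = 43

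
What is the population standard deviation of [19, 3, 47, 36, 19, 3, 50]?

18.0057

Step 1: Compute the mean: 25.2857
Step 2: Sum of squared deviations from the mean: 2269.4286
Step 3: Population variance = 2269.4286 / 7 = 324.2041
Step 4: Standard deviation = sqrt(324.2041) = 18.0057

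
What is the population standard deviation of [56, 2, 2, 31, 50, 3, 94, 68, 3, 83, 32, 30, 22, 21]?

29.4927

Step 1: Compute the mean: 35.5
Step 2: Sum of squared deviations from the mean: 12177.5
Step 3: Population variance = 12177.5 / 14 = 869.8214
Step 4: Standard deviation = sqrt(869.8214) = 29.4927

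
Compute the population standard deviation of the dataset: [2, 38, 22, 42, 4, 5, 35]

16.1814

Step 1: Compute the mean: 21.1429
Step 2: Sum of squared deviations from the mean: 1832.8571
Step 3: Population variance = 1832.8571 / 7 = 261.8367
Step 4: Standard deviation = sqrt(261.8367) = 16.1814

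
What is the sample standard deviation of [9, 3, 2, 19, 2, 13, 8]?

6.377

Step 1: Compute the mean: 8
Step 2: Sum of squared deviations from the mean: 244
Step 3: Sample variance = 244 / 6 = 40.6667
Step 4: Standard deviation = sqrt(40.6667) = 6.377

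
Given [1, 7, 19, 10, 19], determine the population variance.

48.96

Step 1: Compute the mean: (1 + 7 + 19 + 10 + 19) / 5 = 11.2
Step 2: Compute squared deviations from the mean:
  (1 - 11.2)^2 = 104.04
  (7 - 11.2)^2 = 17.64
  (19 - 11.2)^2 = 60.84
  (10 - 11.2)^2 = 1.44
  (19 - 11.2)^2 = 60.84
Step 3: Sum of squared deviations = 244.8
Step 4: Population variance = 244.8 / 5 = 48.96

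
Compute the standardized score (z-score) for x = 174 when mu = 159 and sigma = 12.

1.25

Step 1: Recall the z-score formula: z = (x - mu) / sigma
Step 2: Substitute values: z = (174 - 159) / 12
Step 3: z = 15 / 12 = 1.25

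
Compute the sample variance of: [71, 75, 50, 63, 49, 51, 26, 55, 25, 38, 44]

264.2182

Step 1: Compute the mean: (71 + 75 + 50 + 63 + 49 + 51 + 26 + 55 + 25 + 38 + 44) / 11 = 49.7273
Step 2: Compute squared deviations from the mean:
  (71 - 49.7273)^2 = 452.5289
  (75 - 49.7273)^2 = 638.7107
  (50 - 49.7273)^2 = 0.0744
  (63 - 49.7273)^2 = 176.1653
  (49 - 49.7273)^2 = 0.5289
  (51 - 49.7273)^2 = 1.6198
  (26 - 49.7273)^2 = 562.9835
  (55 - 49.7273)^2 = 27.8017
  (25 - 49.7273)^2 = 611.438
  (38 - 49.7273)^2 = 137.5289
  (44 - 49.7273)^2 = 32.8017
Step 3: Sum of squared deviations = 2642.1818
Step 4: Sample variance = 2642.1818 / 10 = 264.2182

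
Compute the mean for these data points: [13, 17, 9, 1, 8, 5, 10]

9

Step 1: Sum all values: 13 + 17 + 9 + 1 + 8 + 5 + 10 = 63
Step 2: Count the number of values: n = 7
Step 3: Mean = sum / n = 63 / 7 = 9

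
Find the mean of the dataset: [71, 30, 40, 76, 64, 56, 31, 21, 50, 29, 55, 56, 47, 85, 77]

52.5333

Step 1: Sum all values: 71 + 30 + 40 + 76 + 64 + 56 + 31 + 21 + 50 + 29 + 55 + 56 + 47 + 85 + 77 = 788
Step 2: Count the number of values: n = 15
Step 3: Mean = sum / n = 788 / 15 = 52.5333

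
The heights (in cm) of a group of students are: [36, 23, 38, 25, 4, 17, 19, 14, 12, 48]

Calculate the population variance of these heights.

163.44

Step 1: Compute the mean: (36 + 23 + 38 + 25 + 4 + 17 + 19 + 14 + 12 + 48) / 10 = 23.6
Step 2: Compute squared deviations from the mean:
  (36 - 23.6)^2 = 153.76
  (23 - 23.6)^2 = 0.36
  (38 - 23.6)^2 = 207.36
  (25 - 23.6)^2 = 1.96
  (4 - 23.6)^2 = 384.16
  (17 - 23.6)^2 = 43.56
  (19 - 23.6)^2 = 21.16
  (14 - 23.6)^2 = 92.16
  (12 - 23.6)^2 = 134.56
  (48 - 23.6)^2 = 595.36
Step 3: Sum of squared deviations = 1634.4
Step 4: Population variance = 1634.4 / 10 = 163.44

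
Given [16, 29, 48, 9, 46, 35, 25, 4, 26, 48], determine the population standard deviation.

15.0479

Step 1: Compute the mean: 28.6
Step 2: Sum of squared deviations from the mean: 2264.4
Step 3: Population variance = 2264.4 / 10 = 226.44
Step 4: Standard deviation = sqrt(226.44) = 15.0479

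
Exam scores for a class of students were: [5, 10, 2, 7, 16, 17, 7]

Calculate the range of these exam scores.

15

Step 1: Identify the maximum value: max = 17
Step 2: Identify the minimum value: min = 2
Step 3: Range = max - min = 17 - 2 = 15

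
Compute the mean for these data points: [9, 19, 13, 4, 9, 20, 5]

11.2857

Step 1: Sum all values: 9 + 19 + 13 + 4 + 9 + 20 + 5 = 79
Step 2: Count the number of values: n = 7
Step 3: Mean = sum / n = 79 / 7 = 11.2857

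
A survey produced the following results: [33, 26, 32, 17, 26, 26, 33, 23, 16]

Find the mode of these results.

26

Step 1: Count the frequency of each value:
  16: appears 1 time(s)
  17: appears 1 time(s)
  23: appears 1 time(s)
  26: appears 3 time(s)
  32: appears 1 time(s)
  33: appears 2 time(s)
Step 2: The value 26 appears most frequently (3 times).
Step 3: Mode = 26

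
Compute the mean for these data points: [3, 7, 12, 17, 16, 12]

11.1667

Step 1: Sum all values: 3 + 7 + 12 + 17 + 16 + 12 = 67
Step 2: Count the number of values: n = 6
Step 3: Mean = sum / n = 67 / 6 = 11.1667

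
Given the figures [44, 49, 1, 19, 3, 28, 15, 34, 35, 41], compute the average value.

26.9

Step 1: Sum all values: 44 + 49 + 1 + 19 + 3 + 28 + 15 + 34 + 35 + 41 = 269
Step 2: Count the number of values: n = 10
Step 3: Mean = sum / n = 269 / 10 = 26.9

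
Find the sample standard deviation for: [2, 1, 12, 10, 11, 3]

5.01

Step 1: Compute the mean: 6.5
Step 2: Sum of squared deviations from the mean: 125.5
Step 3: Sample variance = 125.5 / 5 = 25.1
Step 4: Standard deviation = sqrt(25.1) = 5.01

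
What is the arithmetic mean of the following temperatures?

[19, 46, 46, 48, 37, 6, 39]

34.4286

Step 1: Sum all values: 19 + 46 + 46 + 48 + 37 + 6 + 39 = 241
Step 2: Count the number of values: n = 7
Step 3: Mean = sum / n = 241 / 7 = 34.4286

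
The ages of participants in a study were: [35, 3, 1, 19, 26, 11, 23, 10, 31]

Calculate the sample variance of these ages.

146.75

Step 1: Compute the mean: (35 + 3 + 1 + 19 + 26 + 11 + 23 + 10 + 31) / 9 = 17.6667
Step 2: Compute squared deviations from the mean:
  (35 - 17.6667)^2 = 300.4444
  (3 - 17.6667)^2 = 215.1111
  (1 - 17.6667)^2 = 277.7778
  (19 - 17.6667)^2 = 1.7778
  (26 - 17.6667)^2 = 69.4444
  (11 - 17.6667)^2 = 44.4444
  (23 - 17.6667)^2 = 28.4444
  (10 - 17.6667)^2 = 58.7778
  (31 - 17.6667)^2 = 177.7778
Step 3: Sum of squared deviations = 1174
Step 4: Sample variance = 1174 / 8 = 146.75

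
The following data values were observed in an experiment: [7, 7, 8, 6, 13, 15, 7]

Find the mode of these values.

7

Step 1: Count the frequency of each value:
  6: appears 1 time(s)
  7: appears 3 time(s)
  8: appears 1 time(s)
  13: appears 1 time(s)
  15: appears 1 time(s)
Step 2: The value 7 appears most frequently (3 times).
Step 3: Mode = 7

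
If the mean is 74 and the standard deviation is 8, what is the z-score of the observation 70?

-0.5

Step 1: Recall the z-score formula: z = (x - mu) / sigma
Step 2: Substitute values: z = (70 - 74) / 8
Step 3: z = -4 / 8 = -0.5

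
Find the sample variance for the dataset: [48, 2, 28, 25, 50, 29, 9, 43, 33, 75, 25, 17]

393.4545

Step 1: Compute the mean: (48 + 2 + 28 + 25 + 50 + 29 + 9 + 43 + 33 + 75 + 25 + 17) / 12 = 32
Step 2: Compute squared deviations from the mean:
  (48 - 32)^2 = 256
  (2 - 32)^2 = 900
  (28 - 32)^2 = 16
  (25 - 32)^2 = 49
  (50 - 32)^2 = 324
  (29 - 32)^2 = 9
  (9 - 32)^2 = 529
  (43 - 32)^2 = 121
  (33 - 32)^2 = 1
  (75 - 32)^2 = 1849
  (25 - 32)^2 = 49
  (17 - 32)^2 = 225
Step 3: Sum of squared deviations = 4328
Step 4: Sample variance = 4328 / 11 = 393.4545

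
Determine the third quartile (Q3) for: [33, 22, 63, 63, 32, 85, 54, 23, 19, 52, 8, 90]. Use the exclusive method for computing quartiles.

63

Step 1: Sort the data: [8, 19, 22, 23, 32, 33, 52, 54, 63, 63, 85, 90]
Step 2: n = 12
Step 3: Using the exclusive quartile method:
  Q1 = 22.25
  Q2 (median) = 42.5
  Q3 = 63
  IQR = Q3 - Q1 = 63 - 22.25 = 40.75
Step 4: Q3 = 63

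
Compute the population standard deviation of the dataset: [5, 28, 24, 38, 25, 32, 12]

10.554

Step 1: Compute the mean: 23.4286
Step 2: Sum of squared deviations from the mean: 779.7143
Step 3: Population variance = 779.7143 / 7 = 111.3878
Step 4: Standard deviation = sqrt(111.3878) = 10.554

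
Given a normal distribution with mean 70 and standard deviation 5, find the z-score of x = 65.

-1

Step 1: Recall the z-score formula: z = (x - mu) / sigma
Step 2: Substitute values: z = (65 - 70) / 5
Step 3: z = -5 / 5 = -1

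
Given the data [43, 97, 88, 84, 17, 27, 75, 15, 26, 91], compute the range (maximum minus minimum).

82

Step 1: Identify the maximum value: max = 97
Step 2: Identify the minimum value: min = 15
Step 3: Range = max - min = 97 - 15 = 82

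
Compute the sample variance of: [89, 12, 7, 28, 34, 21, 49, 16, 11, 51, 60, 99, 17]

899.3333

Step 1: Compute the mean: (89 + 12 + 7 + 28 + 34 + 21 + 49 + 16 + 11 + 51 + 60 + 99 + 17) / 13 = 38
Step 2: Compute squared deviations from the mean:
  (89 - 38)^2 = 2601
  (12 - 38)^2 = 676
  (7 - 38)^2 = 961
  (28 - 38)^2 = 100
  (34 - 38)^2 = 16
  (21 - 38)^2 = 289
  (49 - 38)^2 = 121
  (16 - 38)^2 = 484
  (11 - 38)^2 = 729
  (51 - 38)^2 = 169
  (60 - 38)^2 = 484
  (99 - 38)^2 = 3721
  (17 - 38)^2 = 441
Step 3: Sum of squared deviations = 10792
Step 4: Sample variance = 10792 / 12 = 899.3333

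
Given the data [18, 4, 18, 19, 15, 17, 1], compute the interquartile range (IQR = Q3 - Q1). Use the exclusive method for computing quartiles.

14

Step 1: Sort the data: [1, 4, 15, 17, 18, 18, 19]
Step 2: n = 7
Step 3: Using the exclusive quartile method:
  Q1 = 4
  Q2 (median) = 17
  Q3 = 18
  IQR = Q3 - Q1 = 18 - 4 = 14
Step 4: IQR = 14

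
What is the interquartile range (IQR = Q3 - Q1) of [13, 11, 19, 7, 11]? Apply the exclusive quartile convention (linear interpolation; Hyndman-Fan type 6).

7

Step 1: Sort the data: [7, 11, 11, 13, 19]
Step 2: n = 5
Step 3: Using the exclusive quartile method:
  Q1 = 9
  Q2 (median) = 11
  Q3 = 16
  IQR = Q3 - Q1 = 16 - 9 = 7
Step 4: IQR = 7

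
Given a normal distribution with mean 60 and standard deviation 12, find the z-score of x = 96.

3

Step 1: Recall the z-score formula: z = (x - mu) / sigma
Step 2: Substitute values: z = (96 - 60) / 12
Step 3: z = 36 / 12 = 3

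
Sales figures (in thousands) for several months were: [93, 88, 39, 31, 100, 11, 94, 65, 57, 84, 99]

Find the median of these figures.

84

Step 1: Sort the data in ascending order: [11, 31, 39, 57, 65, 84, 88, 93, 94, 99, 100]
Step 2: The number of values is n = 11.
Step 3: Since n is odd, the median is the middle value at position 6: 84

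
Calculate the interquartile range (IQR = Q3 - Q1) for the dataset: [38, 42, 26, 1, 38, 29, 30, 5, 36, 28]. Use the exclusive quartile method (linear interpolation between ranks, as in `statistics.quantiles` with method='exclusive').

17.25

Step 1: Sort the data: [1, 5, 26, 28, 29, 30, 36, 38, 38, 42]
Step 2: n = 10
Step 3: Using the exclusive quartile method:
  Q1 = 20.75
  Q2 (median) = 29.5
  Q3 = 38
  IQR = Q3 - Q1 = 38 - 20.75 = 17.25
Step 4: IQR = 17.25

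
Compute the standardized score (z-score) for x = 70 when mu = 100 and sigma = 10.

-3

Step 1: Recall the z-score formula: z = (x - mu) / sigma
Step 2: Substitute values: z = (70 - 100) / 10
Step 3: z = -30 / 10 = -3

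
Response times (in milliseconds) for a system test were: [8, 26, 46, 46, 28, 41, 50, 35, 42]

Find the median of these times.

41

Step 1: Sort the data in ascending order: [8, 26, 28, 35, 41, 42, 46, 46, 50]
Step 2: The number of values is n = 9.
Step 3: Since n is odd, the median is the middle value at position 5: 41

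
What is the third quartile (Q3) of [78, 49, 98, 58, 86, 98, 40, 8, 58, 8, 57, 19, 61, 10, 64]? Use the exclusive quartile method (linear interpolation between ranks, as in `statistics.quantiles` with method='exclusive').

78

Step 1: Sort the data: [8, 8, 10, 19, 40, 49, 57, 58, 58, 61, 64, 78, 86, 98, 98]
Step 2: n = 15
Step 3: Using the exclusive quartile method:
  Q1 = 19
  Q2 (median) = 58
  Q3 = 78
  IQR = Q3 - Q1 = 78 - 19 = 59
Step 4: Q3 = 78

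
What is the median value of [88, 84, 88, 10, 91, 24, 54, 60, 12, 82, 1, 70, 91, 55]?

65

Step 1: Sort the data in ascending order: [1, 10, 12, 24, 54, 55, 60, 70, 82, 84, 88, 88, 91, 91]
Step 2: The number of values is n = 14.
Step 3: Since n is even, the median is the average of positions 7 and 8:
  Median = (60 + 70) / 2 = 65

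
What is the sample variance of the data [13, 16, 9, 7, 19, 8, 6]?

24.4762

Step 1: Compute the mean: (13 + 16 + 9 + 7 + 19 + 8 + 6) / 7 = 11.1429
Step 2: Compute squared deviations from the mean:
  (13 - 11.1429)^2 = 3.449
  (16 - 11.1429)^2 = 23.5918
  (9 - 11.1429)^2 = 4.5918
  (7 - 11.1429)^2 = 17.1633
  (19 - 11.1429)^2 = 61.7347
  (8 - 11.1429)^2 = 9.8776
  (6 - 11.1429)^2 = 26.449
Step 3: Sum of squared deviations = 146.8571
Step 4: Sample variance = 146.8571 / 6 = 24.4762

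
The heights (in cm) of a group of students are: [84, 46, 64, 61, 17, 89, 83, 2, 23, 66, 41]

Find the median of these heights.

61

Step 1: Sort the data in ascending order: [2, 17, 23, 41, 46, 61, 64, 66, 83, 84, 89]
Step 2: The number of values is n = 11.
Step 3: Since n is odd, the median is the middle value at position 6: 61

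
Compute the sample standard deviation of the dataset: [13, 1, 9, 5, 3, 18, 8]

5.9

Step 1: Compute the mean: 8.1429
Step 2: Sum of squared deviations from the mean: 208.8571
Step 3: Sample variance = 208.8571 / 6 = 34.8095
Step 4: Standard deviation = sqrt(34.8095) = 5.9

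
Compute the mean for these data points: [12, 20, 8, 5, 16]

12.2

Step 1: Sum all values: 12 + 20 + 8 + 5 + 16 = 61
Step 2: Count the number of values: n = 5
Step 3: Mean = sum / n = 61 / 5 = 12.2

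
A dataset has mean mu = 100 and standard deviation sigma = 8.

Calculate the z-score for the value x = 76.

-3

Step 1: Recall the z-score formula: z = (x - mu) / sigma
Step 2: Substitute values: z = (76 - 100) / 8
Step 3: z = -24 / 8 = -3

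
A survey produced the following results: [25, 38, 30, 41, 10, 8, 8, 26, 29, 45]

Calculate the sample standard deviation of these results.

13.581

Step 1: Compute the mean: 26
Step 2: Sum of squared deviations from the mean: 1660
Step 3: Sample variance = 1660 / 9 = 184.4444
Step 4: Standard deviation = sqrt(184.4444) = 13.581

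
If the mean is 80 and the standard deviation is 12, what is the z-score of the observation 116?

3

Step 1: Recall the z-score formula: z = (x - mu) / sigma
Step 2: Substitute values: z = (116 - 80) / 12
Step 3: z = 36 / 12 = 3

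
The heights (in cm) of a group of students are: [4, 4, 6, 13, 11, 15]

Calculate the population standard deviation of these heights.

4.3748

Step 1: Compute the mean: 8.8333
Step 2: Sum of squared deviations from the mean: 114.8333
Step 3: Population variance = 114.8333 / 6 = 19.1389
Step 4: Standard deviation = sqrt(19.1389) = 4.3748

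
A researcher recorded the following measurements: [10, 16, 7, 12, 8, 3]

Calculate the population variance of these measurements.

16.5556

Step 1: Compute the mean: (10 + 16 + 7 + 12 + 8 + 3) / 6 = 9.3333
Step 2: Compute squared deviations from the mean:
  (10 - 9.3333)^2 = 0.4444
  (16 - 9.3333)^2 = 44.4444
  (7 - 9.3333)^2 = 5.4444
  (12 - 9.3333)^2 = 7.1111
  (8 - 9.3333)^2 = 1.7778
  (3 - 9.3333)^2 = 40.1111
Step 3: Sum of squared deviations = 99.3333
Step 4: Population variance = 99.3333 / 6 = 16.5556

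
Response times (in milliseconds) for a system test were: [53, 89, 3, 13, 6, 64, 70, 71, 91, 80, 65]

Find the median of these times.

65

Step 1: Sort the data in ascending order: [3, 6, 13, 53, 64, 65, 70, 71, 80, 89, 91]
Step 2: The number of values is n = 11.
Step 3: Since n is odd, the median is the middle value at position 6: 65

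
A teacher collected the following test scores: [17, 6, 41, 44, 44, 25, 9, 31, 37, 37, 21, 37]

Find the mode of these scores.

37

Step 1: Count the frequency of each value:
  6: appears 1 time(s)
  9: appears 1 time(s)
  17: appears 1 time(s)
  21: appears 1 time(s)
  25: appears 1 time(s)
  31: appears 1 time(s)
  37: appears 3 time(s)
  41: appears 1 time(s)
  44: appears 2 time(s)
Step 2: The value 37 appears most frequently (3 times).
Step 3: Mode = 37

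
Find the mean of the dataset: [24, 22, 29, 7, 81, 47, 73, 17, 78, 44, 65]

44.2727

Step 1: Sum all values: 24 + 22 + 29 + 7 + 81 + 47 + 73 + 17 + 78 + 44 + 65 = 487
Step 2: Count the number of values: n = 11
Step 3: Mean = sum / n = 487 / 11 = 44.2727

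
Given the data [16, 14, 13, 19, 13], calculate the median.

14

Step 1: Sort the data in ascending order: [13, 13, 14, 16, 19]
Step 2: The number of values is n = 5.
Step 3: Since n is odd, the median is the middle value at position 3: 14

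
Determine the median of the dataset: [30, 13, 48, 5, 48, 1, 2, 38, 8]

13

Step 1: Sort the data in ascending order: [1, 2, 5, 8, 13, 30, 38, 48, 48]
Step 2: The number of values is n = 9.
Step 3: Since n is odd, the median is the middle value at position 5: 13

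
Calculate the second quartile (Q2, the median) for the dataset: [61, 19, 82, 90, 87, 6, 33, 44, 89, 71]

66

Step 1: Sort the data: [6, 19, 33, 44, 61, 71, 82, 87, 89, 90]
Step 2: n = 10
Step 3: Q2 is the median. Since n is even, it is the average of the values at positions 5 and 6:
  Q2 = (61 + 71) / 2 = 66
Step 4: Q2 = 66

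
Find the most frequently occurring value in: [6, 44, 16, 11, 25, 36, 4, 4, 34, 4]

4

Step 1: Count the frequency of each value:
  4: appears 3 time(s)
  6: appears 1 time(s)
  11: appears 1 time(s)
  16: appears 1 time(s)
  25: appears 1 time(s)
  34: appears 1 time(s)
  36: appears 1 time(s)
  44: appears 1 time(s)
Step 2: The value 4 appears most frequently (3 times).
Step 3: Mode = 4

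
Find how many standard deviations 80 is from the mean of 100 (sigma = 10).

-2

Step 1: Recall the z-score formula: z = (x - mu) / sigma
Step 2: Substitute values: z = (80 - 100) / 10
Step 3: z = -20 / 10 = -2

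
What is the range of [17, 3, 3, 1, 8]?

16

Step 1: Identify the maximum value: max = 17
Step 2: Identify the minimum value: min = 1
Step 3: Range = max - min = 17 - 1 = 16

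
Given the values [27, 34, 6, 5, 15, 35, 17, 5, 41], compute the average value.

20.5556

Step 1: Sum all values: 27 + 34 + 6 + 5 + 15 + 35 + 17 + 5 + 41 = 185
Step 2: Count the number of values: n = 9
Step 3: Mean = sum / n = 185 / 9 = 20.5556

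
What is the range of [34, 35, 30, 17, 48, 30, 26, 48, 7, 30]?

41

Step 1: Identify the maximum value: max = 48
Step 2: Identify the minimum value: min = 7
Step 3: Range = max - min = 48 - 7 = 41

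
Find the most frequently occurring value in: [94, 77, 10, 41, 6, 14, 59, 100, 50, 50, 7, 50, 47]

50

Step 1: Count the frequency of each value:
  6: appears 1 time(s)
  7: appears 1 time(s)
  10: appears 1 time(s)
  14: appears 1 time(s)
  41: appears 1 time(s)
  47: appears 1 time(s)
  50: appears 3 time(s)
  59: appears 1 time(s)
  77: appears 1 time(s)
  94: appears 1 time(s)
  100: appears 1 time(s)
Step 2: The value 50 appears most frequently (3 times).
Step 3: Mode = 50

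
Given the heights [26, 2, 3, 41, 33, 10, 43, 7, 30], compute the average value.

21.6667

Step 1: Sum all values: 26 + 2 + 3 + 41 + 33 + 10 + 43 + 7 + 30 = 195
Step 2: Count the number of values: n = 9
Step 3: Mean = sum / n = 195 / 9 = 21.6667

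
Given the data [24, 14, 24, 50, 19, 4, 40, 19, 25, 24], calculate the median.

24

Step 1: Sort the data in ascending order: [4, 14, 19, 19, 24, 24, 24, 25, 40, 50]
Step 2: The number of values is n = 10.
Step 3: Since n is even, the median is the average of positions 5 and 6:
  Median = (24 + 24) / 2 = 24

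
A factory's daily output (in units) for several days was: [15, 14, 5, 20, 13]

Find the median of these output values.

14

Step 1: Sort the data in ascending order: [5, 13, 14, 15, 20]
Step 2: The number of values is n = 5.
Step 3: Since n is odd, the median is the middle value at position 3: 14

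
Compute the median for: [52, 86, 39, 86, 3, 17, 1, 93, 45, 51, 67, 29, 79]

51

Step 1: Sort the data in ascending order: [1, 3, 17, 29, 39, 45, 51, 52, 67, 79, 86, 86, 93]
Step 2: The number of values is n = 13.
Step 3: Since n is odd, the median is the middle value at position 7: 51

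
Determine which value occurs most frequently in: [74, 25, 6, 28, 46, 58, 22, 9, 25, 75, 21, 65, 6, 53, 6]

6

Step 1: Count the frequency of each value:
  6: appears 3 time(s)
  9: appears 1 time(s)
  21: appears 1 time(s)
  22: appears 1 time(s)
  25: appears 2 time(s)
  28: appears 1 time(s)
  46: appears 1 time(s)
  53: appears 1 time(s)
  58: appears 1 time(s)
  65: appears 1 time(s)
  74: appears 1 time(s)
  75: appears 1 time(s)
Step 2: The value 6 appears most frequently (3 times).
Step 3: Mode = 6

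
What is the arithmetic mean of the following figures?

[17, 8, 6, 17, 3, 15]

11

Step 1: Sum all values: 17 + 8 + 6 + 17 + 3 + 15 = 66
Step 2: Count the number of values: n = 6
Step 3: Mean = sum / n = 66 / 6 = 11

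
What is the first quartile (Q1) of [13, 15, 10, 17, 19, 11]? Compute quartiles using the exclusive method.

10.75

Step 1: Sort the data: [10, 11, 13, 15, 17, 19]
Step 2: n = 6
Step 3: Using the exclusive quartile method:
  Q1 = 10.75
  Q2 (median) = 14
  Q3 = 17.5
  IQR = Q3 - Q1 = 17.5 - 10.75 = 6.75
Step 4: Q1 = 10.75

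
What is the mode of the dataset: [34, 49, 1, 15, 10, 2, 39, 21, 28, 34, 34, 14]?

34

Step 1: Count the frequency of each value:
  1: appears 1 time(s)
  2: appears 1 time(s)
  10: appears 1 time(s)
  14: appears 1 time(s)
  15: appears 1 time(s)
  21: appears 1 time(s)
  28: appears 1 time(s)
  34: appears 3 time(s)
  39: appears 1 time(s)
  49: appears 1 time(s)
Step 2: The value 34 appears most frequently (3 times).
Step 3: Mode = 34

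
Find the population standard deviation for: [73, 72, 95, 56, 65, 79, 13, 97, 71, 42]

23.5926

Step 1: Compute the mean: 66.3
Step 2: Sum of squared deviations from the mean: 5566.1
Step 3: Population variance = 5566.1 / 10 = 556.61
Step 4: Standard deviation = sqrt(556.61) = 23.5926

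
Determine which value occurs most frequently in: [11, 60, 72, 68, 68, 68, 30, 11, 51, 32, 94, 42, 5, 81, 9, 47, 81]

68

Step 1: Count the frequency of each value:
  5: appears 1 time(s)
  9: appears 1 time(s)
  11: appears 2 time(s)
  30: appears 1 time(s)
  32: appears 1 time(s)
  42: appears 1 time(s)
  47: appears 1 time(s)
  51: appears 1 time(s)
  60: appears 1 time(s)
  68: appears 3 time(s)
  72: appears 1 time(s)
  81: appears 2 time(s)
  94: appears 1 time(s)
Step 2: The value 68 appears most frequently (3 times).
Step 3: Mode = 68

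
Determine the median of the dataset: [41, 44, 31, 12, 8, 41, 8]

31

Step 1: Sort the data in ascending order: [8, 8, 12, 31, 41, 41, 44]
Step 2: The number of values is n = 7.
Step 3: Since n is odd, the median is the middle value at position 4: 31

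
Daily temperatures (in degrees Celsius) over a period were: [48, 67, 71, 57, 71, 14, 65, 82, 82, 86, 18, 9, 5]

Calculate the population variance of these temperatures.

828.5325

Step 1: Compute the mean: (48 + 67 + 71 + 57 + 71 + 14 + 65 + 82 + 82 + 86 + 18 + 9 + 5) / 13 = 51.9231
Step 2: Compute squared deviations from the mean:
  (48 - 51.9231)^2 = 15.3905
  (67 - 51.9231)^2 = 227.3136
  (71 - 51.9231)^2 = 363.929
  (57 - 51.9231)^2 = 25.7751
  (71 - 51.9231)^2 = 363.929
  (14 - 51.9231)^2 = 1438.1598
  (65 - 51.9231)^2 = 171.0059
  (82 - 51.9231)^2 = 904.6213
  (82 - 51.9231)^2 = 904.6213
  (86 - 51.9231)^2 = 1161.2367
  (18 - 51.9231)^2 = 1150.7751
  (9 - 51.9231)^2 = 1842.3905
  (5 - 51.9231)^2 = 2201.7751
Step 3: Sum of squared deviations = 10770.9231
Step 4: Population variance = 10770.9231 / 13 = 828.5325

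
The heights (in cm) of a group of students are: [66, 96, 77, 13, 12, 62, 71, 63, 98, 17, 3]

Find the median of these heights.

63

Step 1: Sort the data in ascending order: [3, 12, 13, 17, 62, 63, 66, 71, 77, 96, 98]
Step 2: The number of values is n = 11.
Step 3: Since n is odd, the median is the middle value at position 6: 63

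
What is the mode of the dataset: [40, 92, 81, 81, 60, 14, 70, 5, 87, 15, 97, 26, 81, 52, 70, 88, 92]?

81

Step 1: Count the frequency of each value:
  5: appears 1 time(s)
  14: appears 1 time(s)
  15: appears 1 time(s)
  26: appears 1 time(s)
  40: appears 1 time(s)
  52: appears 1 time(s)
  60: appears 1 time(s)
  70: appears 2 time(s)
  81: appears 3 time(s)
  87: appears 1 time(s)
  88: appears 1 time(s)
  92: appears 2 time(s)
  97: appears 1 time(s)
Step 2: The value 81 appears most frequently (3 times).
Step 3: Mode = 81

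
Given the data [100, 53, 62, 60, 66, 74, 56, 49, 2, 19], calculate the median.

58

Step 1: Sort the data in ascending order: [2, 19, 49, 53, 56, 60, 62, 66, 74, 100]
Step 2: The number of values is n = 10.
Step 3: Since n is even, the median is the average of positions 5 and 6:
  Median = (56 + 60) / 2 = 58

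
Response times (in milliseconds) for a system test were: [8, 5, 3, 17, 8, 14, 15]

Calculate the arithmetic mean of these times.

10

Step 1: Sum all values: 8 + 5 + 3 + 17 + 8 + 14 + 15 = 70
Step 2: Count the number of values: n = 7
Step 3: Mean = sum / n = 70 / 7 = 10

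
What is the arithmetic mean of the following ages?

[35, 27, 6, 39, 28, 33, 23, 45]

29.5

Step 1: Sum all values: 35 + 27 + 6 + 39 + 28 + 33 + 23 + 45 = 236
Step 2: Count the number of values: n = 8
Step 3: Mean = sum / n = 236 / 8 = 29.5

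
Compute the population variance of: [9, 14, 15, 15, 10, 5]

13.5556

Step 1: Compute the mean: (9 + 14 + 15 + 15 + 10 + 5) / 6 = 11.3333
Step 2: Compute squared deviations from the mean:
  (9 - 11.3333)^2 = 5.4444
  (14 - 11.3333)^2 = 7.1111
  (15 - 11.3333)^2 = 13.4444
  (15 - 11.3333)^2 = 13.4444
  (10 - 11.3333)^2 = 1.7778
  (5 - 11.3333)^2 = 40.1111
Step 3: Sum of squared deviations = 81.3333
Step 4: Population variance = 81.3333 / 6 = 13.5556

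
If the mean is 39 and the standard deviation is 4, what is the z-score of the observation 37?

-0.5

Step 1: Recall the z-score formula: z = (x - mu) / sigma
Step 2: Substitute values: z = (37 - 39) / 4
Step 3: z = -2 / 4 = -0.5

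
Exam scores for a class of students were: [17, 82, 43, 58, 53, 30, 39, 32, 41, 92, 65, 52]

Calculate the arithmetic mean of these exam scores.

50.3333

Step 1: Sum all values: 17 + 82 + 43 + 58 + 53 + 30 + 39 + 32 + 41 + 92 + 65 + 52 = 604
Step 2: Count the number of values: n = 12
Step 3: Mean = sum / n = 604 / 12 = 50.3333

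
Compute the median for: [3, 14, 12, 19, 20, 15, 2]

14

Step 1: Sort the data in ascending order: [2, 3, 12, 14, 15, 19, 20]
Step 2: The number of values is n = 7.
Step 3: Since n is odd, the median is the middle value at position 4: 14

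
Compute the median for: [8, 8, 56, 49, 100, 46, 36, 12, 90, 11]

41

Step 1: Sort the data in ascending order: [8, 8, 11, 12, 36, 46, 49, 56, 90, 100]
Step 2: The number of values is n = 10.
Step 3: Since n is even, the median is the average of positions 5 and 6:
  Median = (36 + 46) / 2 = 41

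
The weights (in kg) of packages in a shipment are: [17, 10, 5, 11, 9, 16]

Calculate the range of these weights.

12

Step 1: Identify the maximum value: max = 17
Step 2: Identify the minimum value: min = 5
Step 3: Range = max - min = 17 - 5 = 12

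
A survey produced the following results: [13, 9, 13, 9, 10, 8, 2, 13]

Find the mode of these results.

13

Step 1: Count the frequency of each value:
  2: appears 1 time(s)
  8: appears 1 time(s)
  9: appears 2 time(s)
  10: appears 1 time(s)
  13: appears 3 time(s)
Step 2: The value 13 appears most frequently (3 times).
Step 3: Mode = 13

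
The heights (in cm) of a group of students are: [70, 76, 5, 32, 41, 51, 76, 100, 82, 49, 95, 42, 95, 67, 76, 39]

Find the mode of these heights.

76

Step 1: Count the frequency of each value:
  5: appears 1 time(s)
  32: appears 1 time(s)
  39: appears 1 time(s)
  41: appears 1 time(s)
  42: appears 1 time(s)
  49: appears 1 time(s)
  51: appears 1 time(s)
  67: appears 1 time(s)
  70: appears 1 time(s)
  76: appears 3 time(s)
  82: appears 1 time(s)
  95: appears 2 time(s)
  100: appears 1 time(s)
Step 2: The value 76 appears most frequently (3 times).
Step 3: Mode = 76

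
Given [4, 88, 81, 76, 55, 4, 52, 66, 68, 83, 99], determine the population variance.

906.2479

Step 1: Compute the mean: (4 + 88 + 81 + 76 + 55 + 4 + 52 + 66 + 68 + 83 + 99) / 11 = 61.4545
Step 2: Compute squared deviations from the mean:
  (4 - 61.4545)^2 = 3301.0248
  (88 - 61.4545)^2 = 704.6612
  (81 - 61.4545)^2 = 382.0248
  (76 - 61.4545)^2 = 211.5702
  (55 - 61.4545)^2 = 41.6612
  (4 - 61.4545)^2 = 3301.0248
  (52 - 61.4545)^2 = 89.3884
  (66 - 61.4545)^2 = 20.6612
  (68 - 61.4545)^2 = 42.843
  (83 - 61.4545)^2 = 464.2066
  (99 - 61.4545)^2 = 1409.6612
Step 3: Sum of squared deviations = 9968.7273
Step 4: Population variance = 9968.7273 / 11 = 906.2479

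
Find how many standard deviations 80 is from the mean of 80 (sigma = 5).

0

Step 1: Recall the z-score formula: z = (x - mu) / sigma
Step 2: Substitute values: z = (80 - 80) / 5
Step 3: z = 0 / 5 = 0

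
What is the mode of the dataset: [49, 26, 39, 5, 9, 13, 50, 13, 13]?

13

Step 1: Count the frequency of each value:
  5: appears 1 time(s)
  9: appears 1 time(s)
  13: appears 3 time(s)
  26: appears 1 time(s)
  39: appears 1 time(s)
  49: appears 1 time(s)
  50: appears 1 time(s)
Step 2: The value 13 appears most frequently (3 times).
Step 3: Mode = 13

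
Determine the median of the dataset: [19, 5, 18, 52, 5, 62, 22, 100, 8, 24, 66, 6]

20.5

Step 1: Sort the data in ascending order: [5, 5, 6, 8, 18, 19, 22, 24, 52, 62, 66, 100]
Step 2: The number of values is n = 12.
Step 3: Since n is even, the median is the average of positions 6 and 7:
  Median = (19 + 22) / 2 = 20.5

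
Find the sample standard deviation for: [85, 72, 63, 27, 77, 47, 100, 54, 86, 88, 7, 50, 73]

26.3222

Step 1: Compute the mean: 63.7692
Step 2: Sum of squared deviations from the mean: 8314.3077
Step 3: Sample variance = 8314.3077 / 12 = 692.859
Step 4: Standard deviation = sqrt(692.859) = 26.3222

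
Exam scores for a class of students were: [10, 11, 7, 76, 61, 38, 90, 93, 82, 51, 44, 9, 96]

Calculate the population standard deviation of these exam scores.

33.042

Step 1: Compute the mean: 51.3846
Step 2: Sum of squared deviations from the mean: 14193.0769
Step 3: Population variance = 14193.0769 / 13 = 1091.7751
Step 4: Standard deviation = sqrt(1091.7751) = 33.042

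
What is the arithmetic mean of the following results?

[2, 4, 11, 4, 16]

7.4

Step 1: Sum all values: 2 + 4 + 11 + 4 + 16 = 37
Step 2: Count the number of values: n = 5
Step 3: Mean = sum / n = 37 / 5 = 7.4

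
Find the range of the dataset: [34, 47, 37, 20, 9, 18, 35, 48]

39

Step 1: Identify the maximum value: max = 48
Step 2: Identify the minimum value: min = 9
Step 3: Range = max - min = 48 - 9 = 39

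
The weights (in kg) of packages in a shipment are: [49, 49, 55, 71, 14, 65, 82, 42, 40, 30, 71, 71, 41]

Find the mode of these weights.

71

Step 1: Count the frequency of each value:
  14: appears 1 time(s)
  30: appears 1 time(s)
  40: appears 1 time(s)
  41: appears 1 time(s)
  42: appears 1 time(s)
  49: appears 2 time(s)
  55: appears 1 time(s)
  65: appears 1 time(s)
  71: appears 3 time(s)
  82: appears 1 time(s)
Step 2: The value 71 appears most frequently (3 times).
Step 3: Mode = 71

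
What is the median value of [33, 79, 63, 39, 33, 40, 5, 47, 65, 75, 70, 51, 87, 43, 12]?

47

Step 1: Sort the data in ascending order: [5, 12, 33, 33, 39, 40, 43, 47, 51, 63, 65, 70, 75, 79, 87]
Step 2: The number of values is n = 15.
Step 3: Since n is odd, the median is the middle value at position 8: 47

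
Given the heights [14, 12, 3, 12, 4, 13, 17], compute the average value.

10.7143

Step 1: Sum all values: 14 + 12 + 3 + 12 + 4 + 13 + 17 = 75
Step 2: Count the number of values: n = 7
Step 3: Mean = sum / n = 75 / 7 = 10.7143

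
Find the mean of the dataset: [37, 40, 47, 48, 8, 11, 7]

28.2857

Step 1: Sum all values: 37 + 40 + 47 + 48 + 8 + 11 + 7 = 198
Step 2: Count the number of values: n = 7
Step 3: Mean = sum / n = 198 / 7 = 28.2857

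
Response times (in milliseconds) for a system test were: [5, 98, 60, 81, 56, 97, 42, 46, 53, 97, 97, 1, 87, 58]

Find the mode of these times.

97

Step 1: Count the frequency of each value:
  1: appears 1 time(s)
  5: appears 1 time(s)
  42: appears 1 time(s)
  46: appears 1 time(s)
  53: appears 1 time(s)
  56: appears 1 time(s)
  58: appears 1 time(s)
  60: appears 1 time(s)
  81: appears 1 time(s)
  87: appears 1 time(s)
  97: appears 3 time(s)
  98: appears 1 time(s)
Step 2: The value 97 appears most frequently (3 times).
Step 3: Mode = 97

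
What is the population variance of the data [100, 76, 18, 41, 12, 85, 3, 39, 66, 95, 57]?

1040.876

Step 1: Compute the mean: (100 + 76 + 18 + 41 + 12 + 85 + 3 + 39 + 66 + 95 + 57) / 11 = 53.8182
Step 2: Compute squared deviations from the mean:
  (100 - 53.8182)^2 = 2132.7603
  (76 - 53.8182)^2 = 492.0331
  (18 - 53.8182)^2 = 1282.9421
  (41 - 53.8182)^2 = 164.3058
  (12 - 53.8182)^2 = 1748.7603
  (85 - 53.8182)^2 = 972.3058
  (3 - 53.8182)^2 = 2582.4876
  (39 - 53.8182)^2 = 219.5785
  (66 - 53.8182)^2 = 148.3967
  (95 - 53.8182)^2 = 1695.9421
  (57 - 53.8182)^2 = 10.124
Step 3: Sum of squared deviations = 11449.6364
Step 4: Population variance = 11449.6364 / 11 = 1040.876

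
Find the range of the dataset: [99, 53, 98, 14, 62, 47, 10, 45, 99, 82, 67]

89

Step 1: Identify the maximum value: max = 99
Step 2: Identify the minimum value: min = 10
Step 3: Range = max - min = 99 - 10 = 89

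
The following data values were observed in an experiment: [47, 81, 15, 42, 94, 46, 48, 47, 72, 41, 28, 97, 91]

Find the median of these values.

47

Step 1: Sort the data in ascending order: [15, 28, 41, 42, 46, 47, 47, 48, 72, 81, 91, 94, 97]
Step 2: The number of values is n = 13.
Step 3: Since n is odd, the median is the middle value at position 7: 47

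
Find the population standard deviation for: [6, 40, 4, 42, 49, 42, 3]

19.4485

Step 1: Compute the mean: 26.5714
Step 2: Sum of squared deviations from the mean: 2647.7143
Step 3: Population variance = 2647.7143 / 7 = 378.2449
Step 4: Standard deviation = sqrt(378.2449) = 19.4485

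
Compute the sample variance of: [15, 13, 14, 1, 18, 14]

34.7

Step 1: Compute the mean: (15 + 13 + 14 + 1 + 18 + 14) / 6 = 12.5
Step 2: Compute squared deviations from the mean:
  (15 - 12.5)^2 = 6.25
  (13 - 12.5)^2 = 0.25
  (14 - 12.5)^2 = 2.25
  (1 - 12.5)^2 = 132.25
  (18 - 12.5)^2 = 30.25
  (14 - 12.5)^2 = 2.25
Step 3: Sum of squared deviations = 173.5
Step 4: Sample variance = 173.5 / 5 = 34.7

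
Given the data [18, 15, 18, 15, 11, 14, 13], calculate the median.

15

Step 1: Sort the data in ascending order: [11, 13, 14, 15, 15, 18, 18]
Step 2: The number of values is n = 7.
Step 3: Since n is odd, the median is the middle value at position 4: 15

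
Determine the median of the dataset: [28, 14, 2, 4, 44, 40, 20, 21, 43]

21

Step 1: Sort the data in ascending order: [2, 4, 14, 20, 21, 28, 40, 43, 44]
Step 2: The number of values is n = 9.
Step 3: Since n is odd, the median is the middle value at position 5: 21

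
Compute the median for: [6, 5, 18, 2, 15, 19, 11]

11

Step 1: Sort the data in ascending order: [2, 5, 6, 11, 15, 18, 19]
Step 2: The number of values is n = 7.
Step 3: Since n is odd, the median is the middle value at position 4: 11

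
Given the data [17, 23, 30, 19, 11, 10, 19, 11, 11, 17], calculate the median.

17

Step 1: Sort the data in ascending order: [10, 11, 11, 11, 17, 17, 19, 19, 23, 30]
Step 2: The number of values is n = 10.
Step 3: Since n is even, the median is the average of positions 5 and 6:
  Median = (17 + 17) / 2 = 17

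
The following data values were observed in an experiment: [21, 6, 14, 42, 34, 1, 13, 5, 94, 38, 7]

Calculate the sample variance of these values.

724.2

Step 1: Compute the mean: (21 + 6 + 14 + 42 + 34 + 1 + 13 + 5 + 94 + 38 + 7) / 11 = 25
Step 2: Compute squared deviations from the mean:
  (21 - 25)^2 = 16
  (6 - 25)^2 = 361
  (14 - 25)^2 = 121
  (42 - 25)^2 = 289
  (34 - 25)^2 = 81
  (1 - 25)^2 = 576
  (13 - 25)^2 = 144
  (5 - 25)^2 = 400
  (94 - 25)^2 = 4761
  (38 - 25)^2 = 169
  (7 - 25)^2 = 324
Step 3: Sum of squared deviations = 7242
Step 4: Sample variance = 7242 / 10 = 724.2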